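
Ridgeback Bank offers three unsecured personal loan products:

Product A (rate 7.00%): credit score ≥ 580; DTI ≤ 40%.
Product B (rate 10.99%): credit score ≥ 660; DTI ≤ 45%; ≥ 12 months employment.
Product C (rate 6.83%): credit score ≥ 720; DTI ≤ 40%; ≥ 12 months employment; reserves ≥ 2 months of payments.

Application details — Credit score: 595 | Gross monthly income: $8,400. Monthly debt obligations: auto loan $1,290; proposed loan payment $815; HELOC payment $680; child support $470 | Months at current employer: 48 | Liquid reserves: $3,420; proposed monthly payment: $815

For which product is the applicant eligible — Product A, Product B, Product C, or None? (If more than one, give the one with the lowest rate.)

Product A

Total debts = (1,290 + 815 + 680 + 470) = 3,255; DTI = 3,255/8,400 = 38.8%.
Reserves = 3,420/815 = 4.2 months.
Product A: score 595 ≥ 580; DTI 38.8% ≤ 40% → qualifies.
Product B: score 595 < 660; DTI 38.8% ≤ 45%; employment 48 ≥ 12 mo → does not qualify.
Product C: score 595 < 720; DTI 38.8% ≤ 40%; employment 48 ≥ 12 mo; reserves 4.2 ≥ 2 mo → does not qualify.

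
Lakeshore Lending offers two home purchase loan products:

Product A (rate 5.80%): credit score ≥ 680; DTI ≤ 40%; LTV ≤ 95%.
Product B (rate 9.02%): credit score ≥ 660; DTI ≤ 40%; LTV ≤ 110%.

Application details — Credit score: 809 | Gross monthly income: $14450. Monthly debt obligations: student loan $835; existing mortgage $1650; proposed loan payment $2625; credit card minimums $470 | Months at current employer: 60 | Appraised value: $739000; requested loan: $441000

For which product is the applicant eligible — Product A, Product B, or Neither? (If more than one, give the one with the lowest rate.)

Product A

Total debts = (835 + 1,650 + 2,625 + 470) = 5,580; DTI = 5,580/14,450 = 38.6%.
LTV = 441,000/739,000 = 59.7%.
Product A: score 809 ≥ 680; DTI 38.6% ≤ 40%; LTV 59.7% ≤ 95% → qualifies.
Product B: score 809 ≥ 660; DTI 38.6% ≤ 40%; LTV 59.7% ≤ 110% → qualifies.
Qualifying: Product A, Product B. Lowest rate is 5.80% → Product A.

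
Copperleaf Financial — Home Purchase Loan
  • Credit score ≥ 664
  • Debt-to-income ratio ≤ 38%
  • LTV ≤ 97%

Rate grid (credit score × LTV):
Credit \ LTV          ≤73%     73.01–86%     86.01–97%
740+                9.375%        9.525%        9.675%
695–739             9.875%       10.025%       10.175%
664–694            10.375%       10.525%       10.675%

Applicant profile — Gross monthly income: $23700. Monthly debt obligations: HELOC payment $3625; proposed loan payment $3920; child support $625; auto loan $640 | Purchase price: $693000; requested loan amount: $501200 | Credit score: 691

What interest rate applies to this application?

Credit score 691 ≥ 664; Total monthly debts = (3,625 + 3,920 + 625 + 640) = 8,810. Debt-to-income = 8,810/23,700 = 37.2% — meets 38% limit
Loan-to-value = 501,200/693,000 = 72.3% — pass (97% max)
Score 691 is in the 664–694 band; LTV 72.3% is in the ≤73% band → 10.375%.

10.375%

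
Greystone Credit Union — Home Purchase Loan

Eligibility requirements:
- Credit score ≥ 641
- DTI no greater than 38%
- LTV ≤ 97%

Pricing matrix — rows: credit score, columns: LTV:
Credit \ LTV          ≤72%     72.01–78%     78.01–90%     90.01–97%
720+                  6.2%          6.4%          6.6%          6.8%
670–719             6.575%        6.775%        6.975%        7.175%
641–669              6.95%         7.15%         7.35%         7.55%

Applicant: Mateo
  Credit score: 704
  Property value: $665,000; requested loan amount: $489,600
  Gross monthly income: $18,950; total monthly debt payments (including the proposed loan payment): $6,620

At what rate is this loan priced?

Credit score 704 ≥ 641; Debt-to-income = 6,620/18,950 = 34.9% — meets 38% limit
Loan-to-value = 489,600/665,000 = 73.6% — pass (97% max)
Row: 704 falls in 670–719. Column: 73.6% falls in 72.01–78%. Rate = 6.775%.

6.775%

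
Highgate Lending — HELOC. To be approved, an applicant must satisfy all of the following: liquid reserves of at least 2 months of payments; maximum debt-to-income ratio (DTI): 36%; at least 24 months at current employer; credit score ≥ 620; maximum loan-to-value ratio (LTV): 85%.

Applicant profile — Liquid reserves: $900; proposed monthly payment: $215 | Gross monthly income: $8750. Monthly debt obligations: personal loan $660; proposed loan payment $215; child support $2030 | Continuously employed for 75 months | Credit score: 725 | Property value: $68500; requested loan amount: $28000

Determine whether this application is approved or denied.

Approved

Liquid reserves cover 900/215 = 4.2 months — ≥ 2 required
Total monthly debts = (660 + 215 + 2,030) = 2,905. Debt-to-income = 2,905/8,750 = 33.2% — meets 36% limit
Employment 75 ≥ 24 months
Credit score 725 ≥ 620 (meets)
LTV: 28,000 ÷ 68,500 = 40.9%, within 85% cap
All criteria satisfied.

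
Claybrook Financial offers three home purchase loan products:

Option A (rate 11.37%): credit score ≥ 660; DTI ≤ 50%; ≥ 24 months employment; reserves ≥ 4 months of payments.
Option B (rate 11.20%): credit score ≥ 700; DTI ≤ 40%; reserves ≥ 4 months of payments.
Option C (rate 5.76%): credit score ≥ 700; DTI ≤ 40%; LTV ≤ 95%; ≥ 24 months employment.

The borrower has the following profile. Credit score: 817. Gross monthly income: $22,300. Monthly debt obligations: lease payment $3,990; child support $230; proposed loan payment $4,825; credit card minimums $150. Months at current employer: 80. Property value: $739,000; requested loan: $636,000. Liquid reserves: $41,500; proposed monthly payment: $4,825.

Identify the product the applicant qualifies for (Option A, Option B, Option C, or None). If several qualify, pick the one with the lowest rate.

Option A

Total debts = (3,990 + 230 + 4,825 + 150) = 9,195; DTI = 9,195/22,300 = 41.2%.
LTV = 636,000/739,000 = 86.1%.
Reserves = 41,500/4,825 = 8.6 months.
Option A: score 817 ≥ 660; DTI 41.2% ≤ 50%; employment 80 ≥ 24 mo; reserves 8.6 ≥ 4 mo → qualifies.
Option B: score 817 ≥ 700; DTI 41.2% > 40%; reserves 8.6 ≥ 4 mo → does not qualify.
Option C: score 817 ≥ 700; DTI 41.2% > 40%; LTV 86.1% ≤ 95%; employment 80 ≥ 24 mo → does not qualify.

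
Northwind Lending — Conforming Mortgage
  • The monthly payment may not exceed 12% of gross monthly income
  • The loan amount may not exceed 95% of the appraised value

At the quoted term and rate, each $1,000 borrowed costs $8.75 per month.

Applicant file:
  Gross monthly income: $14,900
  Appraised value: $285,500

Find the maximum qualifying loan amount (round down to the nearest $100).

$204,300

Payment cap: 12% × $14,900 = $1,788/month.
At $8.75 per $1,000, that supports 1,788/8.75 × 1,000 ≈ $204,342 → $204,300.
LTV cap: 95% × $285,500 = $271,225 → $271,200.
Binding constraint: payment-to-income.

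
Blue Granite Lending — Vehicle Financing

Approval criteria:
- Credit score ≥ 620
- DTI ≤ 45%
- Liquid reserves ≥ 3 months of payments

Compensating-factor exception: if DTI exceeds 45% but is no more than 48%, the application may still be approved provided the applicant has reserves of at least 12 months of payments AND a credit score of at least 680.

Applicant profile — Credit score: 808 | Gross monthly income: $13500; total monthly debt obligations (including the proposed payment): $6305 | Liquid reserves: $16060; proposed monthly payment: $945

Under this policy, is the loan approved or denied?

Approved

Credit score 808 ≥ 620 (meets base)
DTI: 6,305 ÷ 13,500 = 46.7%, over the 45% base limit.
Reserves: 16,060 ÷ 945 = 17.0 months (meets 3-month minimum)
46.7% falls in the override range (45%–48%), so the compensating-factor test applies.
Override check — reserves: 17.0 mo (ok); score: 808 (ok).
Both compensating conditions met → exception applies.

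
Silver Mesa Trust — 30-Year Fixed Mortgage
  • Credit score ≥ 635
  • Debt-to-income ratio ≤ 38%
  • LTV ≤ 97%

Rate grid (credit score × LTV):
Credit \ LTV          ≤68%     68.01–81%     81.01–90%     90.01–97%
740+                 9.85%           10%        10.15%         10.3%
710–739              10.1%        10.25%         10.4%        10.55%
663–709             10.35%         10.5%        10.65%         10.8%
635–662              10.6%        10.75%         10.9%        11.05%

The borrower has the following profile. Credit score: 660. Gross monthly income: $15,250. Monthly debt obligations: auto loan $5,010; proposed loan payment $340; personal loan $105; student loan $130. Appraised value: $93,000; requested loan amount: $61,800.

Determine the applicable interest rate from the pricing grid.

Credit score 660 ≥ 635; Total monthly debts = (5,010 + 340 + 105 + 130) = 5,585. DTI: 5,585 ÷ 15,250 = 36.6%, within the 38% cap
LTV = 61,800/93,000 = 66.5% ≤ 97%
Credit 660 → row 635–662; LTV 66.5% → column ≤68%. Grid cell → 10.6%.

10.6%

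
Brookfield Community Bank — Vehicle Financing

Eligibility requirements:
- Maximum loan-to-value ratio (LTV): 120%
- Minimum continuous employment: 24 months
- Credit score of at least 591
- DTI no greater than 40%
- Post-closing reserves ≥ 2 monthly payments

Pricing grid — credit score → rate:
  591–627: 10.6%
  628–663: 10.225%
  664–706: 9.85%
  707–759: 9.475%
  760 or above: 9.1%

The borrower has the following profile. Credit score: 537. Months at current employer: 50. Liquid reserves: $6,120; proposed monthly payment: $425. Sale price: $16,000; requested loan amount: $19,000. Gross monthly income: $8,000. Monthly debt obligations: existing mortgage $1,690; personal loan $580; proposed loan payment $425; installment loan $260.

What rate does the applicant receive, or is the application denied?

Credit score 537 < 591 (below minimum)
Total monthly debts = (1,690 + 580 + 425 + 260) = 2,955. Debt-to-income = 2,955/8,000 = 36.9% — meets 40% limit
Employment 50 ≥ 24 months
Liquid reserves cover 6,120/425 = 14.4 months — ≥ 2 required
LTV = 19,000/16,000 = 118.8% ≤ 120%
Not all requirements met → denied.

Denied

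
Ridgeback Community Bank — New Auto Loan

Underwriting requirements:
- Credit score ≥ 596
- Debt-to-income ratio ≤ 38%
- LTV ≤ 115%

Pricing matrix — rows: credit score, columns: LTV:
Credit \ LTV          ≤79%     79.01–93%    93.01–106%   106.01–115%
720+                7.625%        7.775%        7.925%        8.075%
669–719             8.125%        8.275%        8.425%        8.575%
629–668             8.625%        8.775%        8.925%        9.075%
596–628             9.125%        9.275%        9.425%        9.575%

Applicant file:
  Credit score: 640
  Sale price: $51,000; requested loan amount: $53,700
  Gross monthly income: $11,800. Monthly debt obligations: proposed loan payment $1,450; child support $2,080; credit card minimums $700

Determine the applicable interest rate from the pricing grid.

Credit score 640 ≥ 596; Total monthly debts = (1,450 + 2,080 + 700) = 4,230. DTI = 4,230/11,800 = 35.8% ≤ 38%
LTV = 53,700/51,000 = 105.3% ≤ 115%
Score 640 is in the 629–668 band; LTV 105.3% is in the 93.01–106% band → 8.925%.

8.925%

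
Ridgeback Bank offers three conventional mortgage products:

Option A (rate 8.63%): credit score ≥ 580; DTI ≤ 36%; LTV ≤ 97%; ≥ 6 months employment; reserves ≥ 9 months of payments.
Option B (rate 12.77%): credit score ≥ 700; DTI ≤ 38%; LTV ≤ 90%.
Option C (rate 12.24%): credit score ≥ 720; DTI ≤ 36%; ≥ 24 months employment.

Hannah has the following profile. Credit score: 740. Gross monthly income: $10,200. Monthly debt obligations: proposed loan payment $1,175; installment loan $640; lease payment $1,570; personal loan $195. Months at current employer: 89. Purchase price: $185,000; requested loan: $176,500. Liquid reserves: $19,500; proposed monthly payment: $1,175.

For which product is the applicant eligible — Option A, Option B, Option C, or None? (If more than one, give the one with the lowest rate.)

Total debts = (1,175 + 640 + 1,570 + 195) = 3,580; DTI = 3,580/10,200 = 35.1%.
LTV = 176,500/185,000 = 95.4%.
Reserves = 19,500/1,175 = 16.6 months.
Option A: score 740 ≥ 580; DTI 35.1% ≤ 36%; LTV 95.4% ≤ 97%; employment 89 ≥ 6 mo; reserves 16.6 ≥ 9 mo → qualifies.
Option B: score 740 ≥ 700; DTI 35.1% ≤ 38%; LTV 95.4% > 90% → does not qualify.
Option C: score 740 ≥ 720; DTI 35.1% ≤ 36%; employment 89 ≥ 24 mo → qualifies.
Qualifying: Option A, Option C. Lowest rate is 8.63% → Option A.

Option A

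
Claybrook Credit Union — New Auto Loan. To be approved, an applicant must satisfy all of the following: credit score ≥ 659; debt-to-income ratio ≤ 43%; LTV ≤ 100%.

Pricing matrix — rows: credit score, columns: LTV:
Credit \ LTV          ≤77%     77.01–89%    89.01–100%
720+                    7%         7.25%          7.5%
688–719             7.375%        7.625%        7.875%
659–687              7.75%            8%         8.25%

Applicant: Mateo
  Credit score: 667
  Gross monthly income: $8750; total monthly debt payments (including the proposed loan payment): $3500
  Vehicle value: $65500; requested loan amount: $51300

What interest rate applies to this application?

Credit score 667 ≥ 659; DTI: 3,500 ÷ 8,750 = 40%, within the 43% cap
Loan-to-value = 51,300/65,500 = 78.3% — pass (100% max)
Score 667 is in the 659–687 band; LTV 78.3% is in the 77.01–89% band → 8%.

8%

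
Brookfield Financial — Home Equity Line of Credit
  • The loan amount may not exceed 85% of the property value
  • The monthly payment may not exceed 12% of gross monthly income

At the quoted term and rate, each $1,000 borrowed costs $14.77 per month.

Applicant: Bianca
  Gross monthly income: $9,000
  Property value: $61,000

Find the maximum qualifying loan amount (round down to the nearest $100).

Payment cap: 12% × $9,000 = $1,080/month.
At $14.77 per $1,000, that supports 1,080/14.77 × 1,000 ≈ $73,121 → $73,100.
LTV cap: 85% × $61,000 = $51,850 → $51,800.
Binding constraint: loan-to-value.

$51,800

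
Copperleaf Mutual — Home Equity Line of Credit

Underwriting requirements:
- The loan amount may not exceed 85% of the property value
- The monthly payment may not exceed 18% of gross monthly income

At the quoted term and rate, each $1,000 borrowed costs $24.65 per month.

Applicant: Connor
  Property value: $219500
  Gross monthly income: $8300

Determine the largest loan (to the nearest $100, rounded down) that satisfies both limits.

Payment cap: 18% × $8,300 = $1,494/month.
At $24.65 per $1,000, that supports 1,494/24.65 × 1,000 ≈ $60,608 → $60,600.
LTV cap: 85% × $219,500 = $186,575 → $186,500.
Binding constraint: payment-to-income.

$60,600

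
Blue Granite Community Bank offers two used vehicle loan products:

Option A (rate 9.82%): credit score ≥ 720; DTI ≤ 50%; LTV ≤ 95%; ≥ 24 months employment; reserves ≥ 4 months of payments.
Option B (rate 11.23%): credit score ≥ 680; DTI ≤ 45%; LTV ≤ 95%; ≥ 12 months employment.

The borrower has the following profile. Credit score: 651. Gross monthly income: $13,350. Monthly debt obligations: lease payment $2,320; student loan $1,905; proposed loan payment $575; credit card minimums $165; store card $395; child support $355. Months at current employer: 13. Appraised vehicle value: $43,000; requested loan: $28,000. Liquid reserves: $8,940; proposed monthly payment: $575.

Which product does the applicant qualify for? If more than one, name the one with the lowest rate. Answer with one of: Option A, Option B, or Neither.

Neither

Total debts = (2,320 + 1,905 + 575 + 165 + 395 + 355) = 5,715; DTI = 5,715/13,350 = 42.8%.
LTV = 28,000/43,000 = 65.1%.
Reserves = 8,940/575 = 15.5 months.
Option A: score 651 < 720; DTI 42.8% ≤ 50%; LTV 65.1% ≤ 95%; employment 13 < 24 mo; reserves 15.5 ≥ 4 mo → does not qualify.
Option B: score 651 < 680; DTI 42.8% ≤ 45%; LTV 65.1% ≤ 95%; employment 13 ≥ 12 mo → does not qualify.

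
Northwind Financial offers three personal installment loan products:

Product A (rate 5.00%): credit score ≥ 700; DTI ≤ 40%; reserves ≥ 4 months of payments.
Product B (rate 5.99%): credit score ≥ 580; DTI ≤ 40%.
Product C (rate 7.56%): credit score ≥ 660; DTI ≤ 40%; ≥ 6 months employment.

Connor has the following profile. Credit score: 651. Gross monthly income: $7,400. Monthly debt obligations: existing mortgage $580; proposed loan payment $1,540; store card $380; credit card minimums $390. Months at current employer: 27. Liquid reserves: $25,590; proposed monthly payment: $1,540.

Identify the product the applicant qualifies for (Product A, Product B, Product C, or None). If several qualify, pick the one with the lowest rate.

Product B

Total debts = (580 + 1,540 + 380 + 390) = 2,890; DTI = 2,890/7,400 = 39.1%.
Reserves = 25,590/1,540 = 16.6 months.
Product A: score 651 < 700; DTI 39.1% ≤ 40%; reserves 16.6 ≥ 4 mo → does not qualify.
Product B: score 651 ≥ 580; DTI 39.1% ≤ 40% → qualifies.
Product C: score 651 < 660; DTI 39.1% ≤ 40%; employment 27 ≥ 6 mo → does not qualify.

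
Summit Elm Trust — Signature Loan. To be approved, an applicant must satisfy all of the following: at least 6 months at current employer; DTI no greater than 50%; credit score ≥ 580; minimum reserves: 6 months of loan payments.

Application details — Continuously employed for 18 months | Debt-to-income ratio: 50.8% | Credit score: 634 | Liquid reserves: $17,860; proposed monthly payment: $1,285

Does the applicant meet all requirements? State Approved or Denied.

Employment 18 ≥ 6 months
Debt-to-income 50.8% vs 50% cap — fail
Credit score 634 ≥ 580 (meets)
Reserves: 17,860 ÷ 1,285 = 13.9 months (meets 6-month minimum)
Fails on DTI.

Denied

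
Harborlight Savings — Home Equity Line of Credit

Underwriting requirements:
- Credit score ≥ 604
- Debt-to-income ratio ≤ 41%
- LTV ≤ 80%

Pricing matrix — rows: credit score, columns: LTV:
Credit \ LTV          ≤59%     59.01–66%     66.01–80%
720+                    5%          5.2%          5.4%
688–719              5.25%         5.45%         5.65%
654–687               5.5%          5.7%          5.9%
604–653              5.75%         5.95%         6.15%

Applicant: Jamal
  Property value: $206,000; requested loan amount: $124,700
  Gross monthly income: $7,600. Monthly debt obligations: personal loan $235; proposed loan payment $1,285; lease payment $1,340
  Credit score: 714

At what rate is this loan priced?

5.45%

Credit score 714 ≥ 604; Total monthly debts = (235 + 1,285 + 1,340) = 2,860. DTI: 2,860 ÷ 7,600 = 37.6%, within the 41% cap
Loan-to-value = 124,700/206,000 = 60.5% — pass (80% max)
Score 714 is in the 688–719 band; LTV 60.5% is in the 59.01–66% band → 5.45%.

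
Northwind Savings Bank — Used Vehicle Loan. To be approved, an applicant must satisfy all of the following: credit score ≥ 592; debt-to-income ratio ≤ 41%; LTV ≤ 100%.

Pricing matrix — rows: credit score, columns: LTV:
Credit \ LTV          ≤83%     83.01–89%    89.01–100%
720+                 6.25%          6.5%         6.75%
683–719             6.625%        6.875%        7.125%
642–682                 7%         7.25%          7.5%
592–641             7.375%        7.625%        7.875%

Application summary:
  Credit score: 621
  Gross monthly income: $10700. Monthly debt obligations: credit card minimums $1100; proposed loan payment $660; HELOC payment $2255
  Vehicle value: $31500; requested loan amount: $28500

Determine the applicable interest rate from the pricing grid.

Credit score 621 ≥ 592; Total monthly debts = (1,100 + 660 + 2,255) = 4,015. DTI = 4,015/10,700 = 37.5% ≤ 41%
LTV: 28,500 ÷ 31,500 = 90.5%, within 100% cap
Row: 621 falls in 592–641. Column: 90.5% falls in 89.01–100%. Rate = 7.875%.

7.875%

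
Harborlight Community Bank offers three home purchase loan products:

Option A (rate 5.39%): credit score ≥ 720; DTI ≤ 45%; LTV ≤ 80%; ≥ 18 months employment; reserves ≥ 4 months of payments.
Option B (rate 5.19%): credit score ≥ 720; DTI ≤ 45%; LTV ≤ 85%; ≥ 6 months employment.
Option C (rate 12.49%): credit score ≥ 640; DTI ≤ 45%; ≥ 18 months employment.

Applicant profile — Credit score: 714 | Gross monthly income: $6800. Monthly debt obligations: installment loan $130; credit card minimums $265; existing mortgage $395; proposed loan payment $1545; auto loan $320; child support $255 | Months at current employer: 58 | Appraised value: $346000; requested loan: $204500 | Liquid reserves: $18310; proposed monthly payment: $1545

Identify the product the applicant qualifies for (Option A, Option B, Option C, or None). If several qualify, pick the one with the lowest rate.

Option C

Total debts = (130 + 265 + 395 + 1,545 + 320 + 255) = 2,910; DTI = 2,910/6,800 = 42.8%.
LTV = 204,500/346,000 = 59.1%.
Reserves = 18,310/1,545 = 11.9 months.
Option A: score 714 < 720; DTI 42.8% ≤ 45%; LTV 59.1% ≤ 80%; employment 58 ≥ 18 mo; reserves 11.9 ≥ 4 mo → does not qualify.
Option B: score 714 < 720; DTI 42.8% ≤ 45%; LTV 59.1% ≤ 85%; employment 58 ≥ 6 mo → does not qualify.
Option C: score 714 ≥ 640; DTI 42.8% ≤ 45%; employment 58 ≥ 18 mo → qualifies.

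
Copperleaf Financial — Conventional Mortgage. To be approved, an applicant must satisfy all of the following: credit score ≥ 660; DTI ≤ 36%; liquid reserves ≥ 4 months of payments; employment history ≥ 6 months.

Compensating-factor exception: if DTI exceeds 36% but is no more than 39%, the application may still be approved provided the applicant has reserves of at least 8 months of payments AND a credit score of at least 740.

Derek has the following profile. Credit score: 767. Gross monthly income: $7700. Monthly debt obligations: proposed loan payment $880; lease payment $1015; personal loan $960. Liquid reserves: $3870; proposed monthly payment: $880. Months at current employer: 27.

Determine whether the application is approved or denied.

Denied

Credit score 767 ≥ 660 (meets base)
Total debts = (880 + 1,015 + 960) = 2,855. DTI = 2,855/7,700 = 37.1% > 36% — standard DTI limit exceeded.
Reserves = 3,870/880 = 4.4 months ≥ 4
Employment 27 ≥ 6 months
DTI 37.1% is within the 36%–39% exception band; checking compensating factors.
Reserves 4.4 < 8 months; credit score 767 ≥ 740.
Compensating-factor requirement not fully met.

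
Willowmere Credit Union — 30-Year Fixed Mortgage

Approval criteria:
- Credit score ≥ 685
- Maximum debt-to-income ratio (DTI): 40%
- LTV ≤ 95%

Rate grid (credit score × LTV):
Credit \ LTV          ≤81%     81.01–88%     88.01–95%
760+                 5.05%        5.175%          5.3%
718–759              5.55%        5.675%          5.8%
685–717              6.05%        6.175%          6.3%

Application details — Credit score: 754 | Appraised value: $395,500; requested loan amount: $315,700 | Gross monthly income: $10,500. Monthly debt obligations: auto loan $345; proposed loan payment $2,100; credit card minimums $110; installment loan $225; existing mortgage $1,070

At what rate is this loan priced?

5.55%

Credit score 754 ≥ 685; Total monthly debts = (345 + 2,100 + 110 + 225 + 1,070) = 3,850. DTI: 3,850 ÷ 10,500 = 36.7%, within the 40% cap
Loan-to-value = 315,700/395,500 = 79.8% — pass (95% max)
Credit 754 → row 718–759; LTV 79.8% → column ≤81%. Grid cell → 5.55%.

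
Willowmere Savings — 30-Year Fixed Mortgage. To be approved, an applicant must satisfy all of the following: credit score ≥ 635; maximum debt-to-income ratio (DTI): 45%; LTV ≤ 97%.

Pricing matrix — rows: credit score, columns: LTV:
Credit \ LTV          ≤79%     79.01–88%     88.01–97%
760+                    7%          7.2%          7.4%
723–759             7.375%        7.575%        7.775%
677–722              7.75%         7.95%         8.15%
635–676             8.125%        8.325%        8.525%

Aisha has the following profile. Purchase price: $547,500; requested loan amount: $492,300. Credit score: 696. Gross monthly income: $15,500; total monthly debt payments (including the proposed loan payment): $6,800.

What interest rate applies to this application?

Credit score 696 ≥ 635; Debt-to-income = 6,800/15,500 = 43.9% — meets 45% limit
LTV = 492,300/547,500 = 89.9% ≤ 97%
Score 696 is in the 677–722 band; LTV 89.9% is in the 88.01–97% band → 8.15%.

8.15%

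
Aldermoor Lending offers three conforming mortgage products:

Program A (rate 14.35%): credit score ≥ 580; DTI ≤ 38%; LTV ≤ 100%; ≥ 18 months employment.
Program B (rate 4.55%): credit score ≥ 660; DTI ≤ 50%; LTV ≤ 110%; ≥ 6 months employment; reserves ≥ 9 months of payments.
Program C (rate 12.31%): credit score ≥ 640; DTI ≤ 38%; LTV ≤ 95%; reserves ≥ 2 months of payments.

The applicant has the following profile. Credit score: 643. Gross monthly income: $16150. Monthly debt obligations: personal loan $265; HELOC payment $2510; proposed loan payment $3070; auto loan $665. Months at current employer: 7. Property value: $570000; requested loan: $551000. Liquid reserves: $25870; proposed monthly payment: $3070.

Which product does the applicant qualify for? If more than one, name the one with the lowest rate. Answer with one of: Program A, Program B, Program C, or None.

Total debts = (265 + 2,510 + 3,070 + 665) = 6,510; DTI = 6,510/16,150 = 40.3%.
LTV = 551,000/570,000 = 96.7%.
Reserves = 25,870/3,070 = 8.4 months.
Program A: score 643 ≥ 580; DTI 40.3% > 38%; LTV 96.7% ≤ 100%; employment 7 < 18 mo → does not qualify.
Program B: score 643 < 660; DTI 40.3% ≤ 50%; LTV 96.7% ≤ 110%; employment 7 ≥ 6 mo; reserves 8.4 < 9 mo → does not qualify.
Program C: score 643 ≥ 640; DTI 40.3% > 38%; LTV 96.7% > 95%; reserves 8.4 ≥ 2 mo → does not qualify.

None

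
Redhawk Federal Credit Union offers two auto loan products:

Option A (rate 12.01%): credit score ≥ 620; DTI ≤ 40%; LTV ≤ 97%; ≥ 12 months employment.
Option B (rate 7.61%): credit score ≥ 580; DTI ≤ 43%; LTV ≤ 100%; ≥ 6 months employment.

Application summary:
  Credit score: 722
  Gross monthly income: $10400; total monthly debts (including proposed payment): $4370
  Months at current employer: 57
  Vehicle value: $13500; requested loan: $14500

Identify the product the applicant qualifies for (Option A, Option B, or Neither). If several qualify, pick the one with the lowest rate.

Neither

DTI = 4,370/10,400 = 42%.
LTV = 14,500/13,500 = 107.4%.
Option A: score 722 ≥ 620; DTI 42% > 40%; LTV 107.4% > 97%; employment 57 ≥ 12 mo → does not qualify.
Option B: score 722 ≥ 580; DTI 42% ≤ 43%; LTV 107.4% > 100%; employment 57 ≥ 6 mo → does not qualify.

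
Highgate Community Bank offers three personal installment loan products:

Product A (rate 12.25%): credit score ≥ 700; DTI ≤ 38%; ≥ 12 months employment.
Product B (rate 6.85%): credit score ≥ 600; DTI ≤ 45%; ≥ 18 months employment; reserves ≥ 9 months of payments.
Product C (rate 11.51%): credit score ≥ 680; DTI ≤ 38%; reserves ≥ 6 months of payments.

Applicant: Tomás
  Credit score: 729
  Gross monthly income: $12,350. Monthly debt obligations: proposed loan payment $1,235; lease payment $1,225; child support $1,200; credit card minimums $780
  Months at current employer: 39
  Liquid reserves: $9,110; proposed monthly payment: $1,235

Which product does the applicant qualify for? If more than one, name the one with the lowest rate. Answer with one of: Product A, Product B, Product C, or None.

Total debts = (1,235 + 1,225 + 1,200 + 780) = 4,440; DTI = 4,440/12,350 = 36%.
Reserves = 9,110/1,235 = 7.4 months.
Product A: score 729 ≥ 700; DTI 36% ≤ 38%; employment 39 ≥ 12 mo → qualifies.
Product B: score 729 ≥ 600; DTI 36% ≤ 45%; employment 39 ≥ 18 mo; reserves 7.4 < 9 mo → does not qualify.
Product C: score 729 ≥ 680; DTI 36% ≤ 38%; reserves 7.4 ≥ 6 mo → qualifies.
Qualifying: Product A, Product C. Lowest rate is 11.51% → Product C.

Product C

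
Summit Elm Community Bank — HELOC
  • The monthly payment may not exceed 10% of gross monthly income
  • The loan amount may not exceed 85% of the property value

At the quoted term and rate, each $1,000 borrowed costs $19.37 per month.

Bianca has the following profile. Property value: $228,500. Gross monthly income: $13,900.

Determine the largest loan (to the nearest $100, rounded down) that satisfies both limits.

$71,700

Payment cap: 10% × $13,900 = $1,390/month.
At $19.37 per $1,000, that supports 1,390/19.37 × 1,000 ≈ $71,760 → $71,700.
LTV cap: 85% × $228,500 = $194,225 → $194,200.
Binding constraint: payment-to-income.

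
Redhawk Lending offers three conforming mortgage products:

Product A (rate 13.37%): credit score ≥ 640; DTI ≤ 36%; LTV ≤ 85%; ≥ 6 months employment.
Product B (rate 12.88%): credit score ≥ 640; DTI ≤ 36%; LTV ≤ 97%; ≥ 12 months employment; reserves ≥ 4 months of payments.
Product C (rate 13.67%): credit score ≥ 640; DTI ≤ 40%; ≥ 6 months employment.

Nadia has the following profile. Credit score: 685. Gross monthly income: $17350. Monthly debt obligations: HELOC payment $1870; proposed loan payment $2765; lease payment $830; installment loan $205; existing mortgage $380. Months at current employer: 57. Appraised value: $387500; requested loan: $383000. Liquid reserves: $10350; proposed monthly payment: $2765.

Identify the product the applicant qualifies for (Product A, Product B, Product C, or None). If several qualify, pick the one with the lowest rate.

Total debts = (1,870 + 2,765 + 830 + 205 + 380) = 6,050; DTI = 6,050/17,350 = 34.9%.
LTV = 383,000/387,500 = 98.8%.
Reserves = 10,350/2,765 = 3.7 months.
Product A: score 685 ≥ 640; DTI 34.9% ≤ 36%; LTV 98.8% > 85%; employment 57 ≥ 6 mo → does not qualify.
Product B: score 685 ≥ 640; DTI 34.9% ≤ 36%; LTV 98.8% > 97%; employment 57 ≥ 12 mo; reserves 3.7 < 4 mo → does not qualify.
Product C: score 685 ≥ 640; DTI 34.9% ≤ 40%; employment 57 ≥ 6 mo → qualifies.

Product C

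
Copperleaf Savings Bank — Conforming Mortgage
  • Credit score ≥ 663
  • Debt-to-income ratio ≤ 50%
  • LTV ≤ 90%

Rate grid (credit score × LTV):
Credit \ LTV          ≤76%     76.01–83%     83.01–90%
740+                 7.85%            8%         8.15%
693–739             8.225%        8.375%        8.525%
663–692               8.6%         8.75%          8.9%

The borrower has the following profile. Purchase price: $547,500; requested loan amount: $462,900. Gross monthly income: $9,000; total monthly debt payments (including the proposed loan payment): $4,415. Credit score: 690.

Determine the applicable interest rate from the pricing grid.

8.9%

Credit score 690 ≥ 663; DTI: 4,415 ÷ 9,000 = 49.1%, within the 50% cap
LTV = 462,900/547,500 = 84.5% ≤ 90%
Credit 690 → row 663–692; LTV 84.5% → column 83.01–90%. Grid cell → 8.9%.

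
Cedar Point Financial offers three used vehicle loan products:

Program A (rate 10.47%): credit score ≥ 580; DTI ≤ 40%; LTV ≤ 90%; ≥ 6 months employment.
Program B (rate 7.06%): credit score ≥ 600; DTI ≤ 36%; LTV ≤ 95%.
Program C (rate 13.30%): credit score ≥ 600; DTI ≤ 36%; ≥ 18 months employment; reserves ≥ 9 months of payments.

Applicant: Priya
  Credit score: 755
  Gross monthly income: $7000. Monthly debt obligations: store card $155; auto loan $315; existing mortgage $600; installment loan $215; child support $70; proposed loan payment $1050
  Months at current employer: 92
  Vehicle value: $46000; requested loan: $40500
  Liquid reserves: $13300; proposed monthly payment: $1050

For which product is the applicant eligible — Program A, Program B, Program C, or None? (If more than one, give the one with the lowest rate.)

Program B

Total debts = (155 + 315 + 600 + 215 + 70 + 1,050) = 2,405; DTI = 2,405/7,000 = 34.4%.
LTV = 40,500/46,000 = 88%.
Reserves = 13,300/1,050 = 12.7 months.
Program A: score 755 ≥ 580; DTI 34.4% ≤ 40%; LTV 88% ≤ 90%; employment 92 ≥ 6 mo → qualifies.
Program B: score 755 ≥ 600; DTI 34.4% ≤ 36%; LTV 88% ≤ 95% → qualifies.
Program C: score 755 ≥ 600; DTI 34.4% ≤ 36%; employment 92 ≥ 18 mo; reserves 12.7 ≥ 9 mo → qualifies.
Qualifying: Program A, Program B, Program C. Lowest rate is 7.06% → Program B.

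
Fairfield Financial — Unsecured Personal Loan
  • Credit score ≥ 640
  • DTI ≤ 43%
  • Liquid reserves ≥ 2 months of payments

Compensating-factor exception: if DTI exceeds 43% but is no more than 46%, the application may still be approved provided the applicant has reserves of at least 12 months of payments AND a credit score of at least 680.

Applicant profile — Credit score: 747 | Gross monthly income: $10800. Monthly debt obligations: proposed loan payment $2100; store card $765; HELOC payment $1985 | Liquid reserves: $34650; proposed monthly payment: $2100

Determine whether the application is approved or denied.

Credit score 747 ≥ 640 (meets base)
Total debts = (2,100 + 765 + 1,985) = 4,850. DTI: 4,850 ÷ 10,800 = 44.9%, over the 43% base limit.
Reserves = 34,650/2,100 = 16.5 months ≥ 2
44.9% falls in the override range (43%–46%), so the compensating-factor test applies.
Reserves 16.5 ≥ 12 months; credit score 747 ≥ 680.
Both override conditions satisfied; DTI exception granted.

Approved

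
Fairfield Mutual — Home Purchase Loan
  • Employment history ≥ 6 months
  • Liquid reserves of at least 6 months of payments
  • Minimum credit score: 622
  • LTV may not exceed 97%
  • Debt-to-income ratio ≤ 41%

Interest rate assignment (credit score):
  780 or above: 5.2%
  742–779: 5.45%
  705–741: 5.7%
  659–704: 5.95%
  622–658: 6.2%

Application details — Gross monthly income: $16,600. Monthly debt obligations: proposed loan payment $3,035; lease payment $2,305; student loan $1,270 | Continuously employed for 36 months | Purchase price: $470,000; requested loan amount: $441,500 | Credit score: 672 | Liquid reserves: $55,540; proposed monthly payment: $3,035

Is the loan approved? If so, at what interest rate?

Approved at 5.95%

Credit score 672 ≥ 622 (meets minimum)
Total monthly debts = (3,035 + 2,305 + 1,270) = 6,610. DTI = 6,610/16,600 = 39.8% ≤ 41%
Liquid reserves cover 55,540/3,035 = 18.3 months — ≥ 6 required
Employment 36 ≥ 6 months
LTV: 441,500 ÷ 470,000 = 93.9%, within 97% cap
All requirements met. Score 672 falls in the 659–704 tier → 5.95%.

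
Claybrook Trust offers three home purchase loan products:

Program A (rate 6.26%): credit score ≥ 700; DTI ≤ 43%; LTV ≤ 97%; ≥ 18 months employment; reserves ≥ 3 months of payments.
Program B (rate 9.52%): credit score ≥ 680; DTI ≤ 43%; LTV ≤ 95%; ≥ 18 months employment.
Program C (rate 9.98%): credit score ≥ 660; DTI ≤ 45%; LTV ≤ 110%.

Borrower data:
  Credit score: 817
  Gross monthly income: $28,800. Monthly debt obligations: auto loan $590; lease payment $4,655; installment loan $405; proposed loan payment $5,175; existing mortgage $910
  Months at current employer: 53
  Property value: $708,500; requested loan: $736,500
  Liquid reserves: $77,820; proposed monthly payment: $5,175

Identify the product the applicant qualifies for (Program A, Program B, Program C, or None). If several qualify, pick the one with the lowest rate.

Program C

Total debts = (590 + 4,655 + 405 + 5,175 + 910) = 11,735; DTI = 11,735/28,800 = 40.7%.
LTV = 736,500/708,500 = 104%.
Reserves = 77,820/5,175 = 15.0 months.
Program A: score 817 ≥ 700; DTI 40.7% ≤ 43%; LTV 104% > 97%; employment 53 ≥ 18 mo; reserves 15.0 ≥ 3 mo → does not qualify.
Program B: score 817 ≥ 680; DTI 40.7% ≤ 43%; LTV 104% > 95%; employment 53 ≥ 18 mo → does not qualify.
Program C: score 817 ≥ 660; DTI 40.7% ≤ 45%; LTV 104% ≤ 110% → qualifies.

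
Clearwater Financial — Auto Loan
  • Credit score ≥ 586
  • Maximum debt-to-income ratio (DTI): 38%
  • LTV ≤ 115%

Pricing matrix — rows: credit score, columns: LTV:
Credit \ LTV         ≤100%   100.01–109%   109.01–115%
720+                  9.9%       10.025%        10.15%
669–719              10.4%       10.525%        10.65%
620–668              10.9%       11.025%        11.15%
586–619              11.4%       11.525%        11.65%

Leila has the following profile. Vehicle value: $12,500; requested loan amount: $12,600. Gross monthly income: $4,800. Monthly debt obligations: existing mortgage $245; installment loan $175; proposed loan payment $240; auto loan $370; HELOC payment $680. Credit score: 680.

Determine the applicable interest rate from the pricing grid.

Credit score 680 ≥ 586; Total monthly debts = (245 + 175 + 240 + 370 + 680) = 1,710. Debt-to-income = 1,710/4,800 = 35.6% — meets 38% limit
LTV = 12,600/12,500 = 100.8% ≤ 115%
Row: 680 falls in 669–719. Column: 100.8% falls in 100.01–109%. Rate = 10.525%.

10.525%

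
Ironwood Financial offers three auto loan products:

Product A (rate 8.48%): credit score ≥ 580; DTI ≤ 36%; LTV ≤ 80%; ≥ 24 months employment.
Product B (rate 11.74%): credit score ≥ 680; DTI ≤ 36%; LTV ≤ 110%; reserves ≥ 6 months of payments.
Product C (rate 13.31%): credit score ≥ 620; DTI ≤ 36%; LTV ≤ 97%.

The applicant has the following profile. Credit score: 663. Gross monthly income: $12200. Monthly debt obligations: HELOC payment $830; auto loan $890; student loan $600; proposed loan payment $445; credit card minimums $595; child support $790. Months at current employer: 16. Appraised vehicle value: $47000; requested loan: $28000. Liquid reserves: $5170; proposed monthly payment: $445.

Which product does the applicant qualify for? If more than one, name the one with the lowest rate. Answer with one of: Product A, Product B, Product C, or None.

Total debts = (830 + 890 + 600 + 445 + 595 + 790) = 4,150; DTI = 4,150/12,200 = 34%.
LTV = 28,000/47,000 = 59.6%.
Reserves = 5,170/445 = 11.6 months.
Product A: score 663 ≥ 580; DTI 34% ≤ 36%; LTV 59.6% ≤ 80%; employment 16 < 24 mo → does not qualify.
Product B: score 663 < 680; DTI 34% ≤ 36%; LTV 59.6% ≤ 110%; reserves 11.6 ≥ 6 mo → does not qualify.
Product C: score 663 ≥ 620; DTI 34% ≤ 36%; LTV 59.6% ≤ 97% → qualifies.

Product C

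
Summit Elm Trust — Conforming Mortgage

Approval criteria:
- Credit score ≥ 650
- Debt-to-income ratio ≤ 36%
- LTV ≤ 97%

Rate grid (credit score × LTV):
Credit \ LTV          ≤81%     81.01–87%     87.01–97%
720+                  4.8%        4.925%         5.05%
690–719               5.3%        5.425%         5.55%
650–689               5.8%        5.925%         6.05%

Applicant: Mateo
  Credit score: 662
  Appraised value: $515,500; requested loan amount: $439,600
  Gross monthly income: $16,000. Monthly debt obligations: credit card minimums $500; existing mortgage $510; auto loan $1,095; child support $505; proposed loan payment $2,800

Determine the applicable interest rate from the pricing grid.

Credit score 662 ≥ 650; Total monthly debts = (500 + 510 + 1,095 + 505 + 2,800) = 5,410. DTI: 5,410 ÷ 16,000 = 33.8%, within the 36% cap
LTV = 439,600/515,500 = 85.3% ≤ 97%
Credit 662 → row 650–689; LTV 85.3% → column 81.01–87%. Grid cell → 5.925%.

5.925%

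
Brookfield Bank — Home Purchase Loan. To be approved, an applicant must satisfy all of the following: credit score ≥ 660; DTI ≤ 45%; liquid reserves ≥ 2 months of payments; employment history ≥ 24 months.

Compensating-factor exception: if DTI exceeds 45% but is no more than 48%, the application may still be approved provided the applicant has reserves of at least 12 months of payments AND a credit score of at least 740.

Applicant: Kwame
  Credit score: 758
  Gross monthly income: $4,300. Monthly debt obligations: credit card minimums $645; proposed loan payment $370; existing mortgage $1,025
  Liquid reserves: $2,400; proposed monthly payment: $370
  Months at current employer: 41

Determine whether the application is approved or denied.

Credit score 758 ≥ 660 (meets base)
Total debts = (645 + 370 + 1,025) = 2,040. DTI = 2,040/4,300 = 47.4% > 45% — standard DTI limit exceeded.
Reserves: 2,400 ÷ 370 = 6.5 months (meets 2-month minimum)
Employment 41 ≥ 24 months
DTI 47.4% is within the 45%–48% exception band; checking compensating factors.
Reserves 6.5 < 12 months; credit score 758 ≥ 740.
Override conditions not both satisfied; exception does not apply.

Denied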